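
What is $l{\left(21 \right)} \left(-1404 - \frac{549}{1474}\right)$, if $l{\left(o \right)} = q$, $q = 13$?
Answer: $- \frac{26910585}{1474} \approx -18257.0$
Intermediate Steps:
$l{\left(o \right)} = 13$
$l{\left(21 \right)} \left(-1404 - \frac{549}{1474}\right) = 13 \left(-1404 - \frac{549}{1474}\right) = 13 \left(- \frac{2070045}{1474}\right) = - \frac{26910585}{1474}$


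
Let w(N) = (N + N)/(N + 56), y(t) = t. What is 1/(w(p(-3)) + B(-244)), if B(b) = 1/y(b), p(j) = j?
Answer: -12932/1517 ≈ -8.5247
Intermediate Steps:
B(b) = 1/b
w(N) = 2*N/(56 + N) (w(N) = (2*N)/(56 + N) = 2*N/(56 + N))
1/(w(p(-3)) + B(-244)) = 1/(2*(-3)/(56 - 3) + 1/(-244)) = 1/(2*(-3)/53 - 1/244) = 1/(2*(-3)*(1/53) - 1/244) = 1/(-6/53 - 1/244) = 1/(-1517/12932) = -12932/1517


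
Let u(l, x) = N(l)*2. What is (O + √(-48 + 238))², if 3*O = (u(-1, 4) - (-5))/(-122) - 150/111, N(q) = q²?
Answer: 34883732041/183385764 - 6359*√190/6771 ≈ 177.28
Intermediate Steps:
u(l, x) = 2*l² (u(l, x) = l²*2 = 2*l²)
O = -6359/13542 (O = ((2*(-1)² - (-5))/(-122) - 150/111)/3 = ((2*1 - 1*(-5))*(-1/122) - 150*1/111)/3 = ((2 + 5)*(-1/122) - 50/37)/3 = (7*(-1/122) - 50/37)/3 = (-7/122 - 50/37)/3 = (⅓)*(-6359/4514) = -6359/13542 ≈ -0.46958)
(O + √(-48 + 238))² = (-6359/13542 + √(-48 + 238))² = (-6359/13542 + √190)²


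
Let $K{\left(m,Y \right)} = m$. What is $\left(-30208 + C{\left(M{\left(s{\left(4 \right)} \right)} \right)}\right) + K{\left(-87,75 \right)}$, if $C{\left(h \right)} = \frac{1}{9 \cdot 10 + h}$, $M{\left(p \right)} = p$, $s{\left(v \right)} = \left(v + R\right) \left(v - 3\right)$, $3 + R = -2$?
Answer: $- \frac{2696254}{89} \approx -30295.0$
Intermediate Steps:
$R = -5$ ($R = -3 - 2 = -5$)
$s{\left(v \right)} = \left(-5 + v\right) \left(-3 + v\right)$ ($s{\left(v \right)} = \left(v - 5\right) \left(v - 3\right) = \left(-5 + v\right) \left(-3 + v\right)$)
$C{\left(h \right)} = \frac{1}{90 + h}$
$\left(-30208 + C{\left(M{\left(s{\left(4 \right)} \right)} \right)}\right) + K{\left(-87,75 \right)} = \left(-30208 + \frac{1}{90 + \left(15 + 4^{2} - 32\right)}\right) - 87 = \left(-30208 + \frac{1}{90 + \left(15 + 16 - 32\right)}\right) - 87 = \left(-30208 + \frac{1}{90 - 1}\right) - 87 = \left(-30208 + \frac{1}{89}\right) - 87 = - \frac{2688511}{89} - 87 = - \frac{2696254}{89}$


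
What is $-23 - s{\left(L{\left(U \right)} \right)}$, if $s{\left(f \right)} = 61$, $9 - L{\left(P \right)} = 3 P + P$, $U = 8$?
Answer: $-84$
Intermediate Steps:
$L{\left(P \right)} = 9 - 4 P$ ($L{\left(P \right)} = 9 - \left(3 P + P\right) = 9 - 4 P$)
$-23 - s{\left(L{\left(U \right)} \right)} = -23 - 61 = -84$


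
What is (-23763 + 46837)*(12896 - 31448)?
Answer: -428068848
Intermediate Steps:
(-23763 + 46837)*(12896 - 31448) = 23074*(-18552) = -428068848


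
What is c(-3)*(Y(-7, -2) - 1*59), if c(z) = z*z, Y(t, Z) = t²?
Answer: -90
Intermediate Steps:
c(z) = z²
c(-3)*(Y(-7, -2) - 1*59) = (-3)²*((-7)² - 1*59) = 9*(49 - 59) = 9*(-10) = -90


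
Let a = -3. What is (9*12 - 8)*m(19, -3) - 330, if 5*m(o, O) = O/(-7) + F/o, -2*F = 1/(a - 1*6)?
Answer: -384680/1197 ≈ -321.37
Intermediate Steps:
F = 1/18 (F = -1/(2*(-3 - 1*6)) = -1/(2*(-3 - 6)) = -1/2/(-9) = -1/2*(-1/9) = 1/18 ≈ 0.055556)
m(o, O) = -O/35 + 1/(90*o) (m(o, O) = (O/(-7) + 1/(18*o))/5 = (O*(-1/7) + 1/(18*o))/5 = (-O/7 + 1/(18*o))/5 = -O/35 + 1/(90*o))
(9*12 - 8)*m(19, -3) - 330 = (9*12 - 8)*(-1/35*(-3) + (1/90)/19) - 330 = (108 - 8)*(3/35 + (1/90)*(1/19)) - 330 = 100*(3/35 + 1/1710) - 330 = 100*(1033/11970) - 330 = 10330/1197 - 330 = -384680/1197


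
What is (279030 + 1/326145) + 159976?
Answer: 143179611871/326145 ≈ 4.3901e+5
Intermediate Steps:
(279030 + 1/326145) + 159976 = 91004239351/326145 + 159976 = 143179611871/326145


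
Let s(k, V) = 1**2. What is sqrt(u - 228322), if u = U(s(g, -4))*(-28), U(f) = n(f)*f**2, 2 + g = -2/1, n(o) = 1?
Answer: 5*I*sqrt(9134) ≈ 477.86*I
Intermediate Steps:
g = -4 (g = -2 - 2/1 = -2 - 2*1 = -2 - 2 = -4)
s(k, V) = 1
U(f) = f**2 (U(f) = 1*f**2 = f**2)
u = -28 (u = 1**2*(-28) = 1*(-28) = -28)
sqrt(u - 228322) = sqrt(-28 - 228322) = sqrt(-228350) = 5*I*sqrt(9134)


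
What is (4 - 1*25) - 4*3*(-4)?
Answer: 27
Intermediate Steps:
(4 - 1*25) - 4*3*(-4) = (4 - 25) - 12*(-4) = -21 + 48 = 27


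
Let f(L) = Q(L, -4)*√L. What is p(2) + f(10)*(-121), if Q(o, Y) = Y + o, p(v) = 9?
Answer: 9 - 726*√10 ≈ -2286.8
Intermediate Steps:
f(L) = √L*(-4 + L) (f(L) = (-4 + L)*√L = √L*(-4 + L))
p(2) + f(10)*(-121) = 9 + (√10*(-4 + 10))*(-121) = 9 + (√10*6)*(-121) = 9 + (6*√10)*(-121) = 9 - 726*√10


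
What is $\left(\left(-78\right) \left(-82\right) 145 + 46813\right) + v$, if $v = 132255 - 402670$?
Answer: $703818$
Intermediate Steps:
$v = -270415$
$\left(\left(-78\right) \left(-82\right) 145 + 46813\right) + v = \left(\left(-78\right) \left(-82\right) 145 + 46813\right) - 270415 = \left(6396 \cdot 145 + 46813\right) - 270415 = \left(927420 + 46813\right) - 270415 = 974233 - 270415 = 703818$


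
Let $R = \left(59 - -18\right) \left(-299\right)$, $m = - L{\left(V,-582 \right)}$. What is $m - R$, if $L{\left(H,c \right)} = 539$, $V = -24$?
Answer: $22484$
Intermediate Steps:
$m = -539$ ($m = \left(-1\right) 539 = -539$)
$R = -23023$ ($R = \left(59 + 18\right) \left(-299\right) = 77 \left(-299\right) = -23023$)
$m - R = -539 - -23023 = -539 + 23023 = 22484$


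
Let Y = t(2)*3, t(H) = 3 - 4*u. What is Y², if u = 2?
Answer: 225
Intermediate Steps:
t(H) = -5 (t(H) = 3 - 4*2 = 3 - 8 = -5)
Y = -15 (Y = -5*3 = -15)
Y² = (-15)² = 225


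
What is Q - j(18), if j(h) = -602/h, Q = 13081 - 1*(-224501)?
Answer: 2138539/9 ≈ 2.3762e+5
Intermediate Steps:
Q = 237582 (Q = 13081 + 224501 = 237582)
Q - j(18) = 237582 - (-602)/18 = 237582 - 1*(-301/9) = 237582 + 301/9 = 2138539/9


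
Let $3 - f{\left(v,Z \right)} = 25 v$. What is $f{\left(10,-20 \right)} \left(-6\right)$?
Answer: $1482$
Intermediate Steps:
$f{\left(v,Z \right)} = 3 - 25 v$
$f{\left(10,-20 \right)} \left(-6\right) = \left(3 - 250\right) \left(-6\right) = \left(-247\right) \left(-6\right) = 1482$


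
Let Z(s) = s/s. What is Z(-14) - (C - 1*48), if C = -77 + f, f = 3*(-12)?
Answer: 162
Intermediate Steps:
f = -36
Z(s) = 1
C = -113 (C = -77 - 36 = -113)
Z(-14) - (C - 1*48) = 1 - (-113 - 1*48) = 1 - (-113 - 48) = 1 - 1*(-161) = 1 + 161 = 162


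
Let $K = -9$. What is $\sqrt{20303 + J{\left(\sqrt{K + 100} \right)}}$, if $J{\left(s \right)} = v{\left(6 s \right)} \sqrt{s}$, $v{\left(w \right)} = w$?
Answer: $\sqrt{20303 + 6 \cdot 91^{\frac{3}{4}}} \approx 143.11$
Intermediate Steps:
$J{\left(s \right)} = 6 s^{\frac{3}{2}}$ ($J{\left(s \right)} = 6 s \sqrt{s} = 6 s^{\frac{3}{2}}$)
$\sqrt{20303 + J{\left(\sqrt{K + 100} \right)}} = \sqrt{20303 + 6 \left(\sqrt{-9 + 100}\right)^{\frac{3}{2}}} = \sqrt{20303 + 6 \left(\sqrt{91}\right)^{\frac{3}{2}}} = \sqrt{20303 + 6 \cdot 91^{\frac{3}{4}}}$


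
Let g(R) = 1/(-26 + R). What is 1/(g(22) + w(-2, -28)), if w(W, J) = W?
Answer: -4/9 ≈ -0.44444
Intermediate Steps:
1/(g(22) + w(-2, -28)) = 1/(1/(-26 + 22) - 2) = 1/(1/(-4) - 2) = 1/(-¼ - 2) = 1/(-9/4) = -4/9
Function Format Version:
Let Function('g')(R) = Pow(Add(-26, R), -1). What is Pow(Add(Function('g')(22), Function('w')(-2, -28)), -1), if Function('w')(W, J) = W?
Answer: Rational(-4, 9) ≈ -0.44444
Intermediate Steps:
Pow(Add(Function('g')(22), Function('w')(-2, -28)), -1) = Pow(Add(Pow(Add(-26, 22), -1), -2), -1) = Pow(Add(Pow(-4, -1), -2), -1) = Pow(Add(Rational(-1, 4), -2), -1) = Pow(Rational(-9, 4), -1) = Rational(-4, 9)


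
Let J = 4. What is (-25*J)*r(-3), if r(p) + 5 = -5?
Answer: 1000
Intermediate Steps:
r(p) = -10 (r(p) = -5 - 5 = -10)
(-25*J)*r(-3) = -25*4*(-10) = -100*(-10) = 1000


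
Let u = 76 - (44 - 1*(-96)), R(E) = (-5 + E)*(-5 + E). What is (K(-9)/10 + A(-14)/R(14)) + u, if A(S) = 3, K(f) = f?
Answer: -17513/270 ≈ -64.863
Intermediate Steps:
R(E) = (-5 + E)²
u = -64 (u = 76 - (44 + 96) = 76 - 1*140 = 76 - 140 = -64)
(K(-9)/10 + A(-14)/R(14)) + u = (-9/10 + 3/((-5 + 14)²)) - 64 = (-9*⅒ + 3/(9²)) - 64 = (-9/10 + 3/81) - 64 = (-9/10 + 3*(1/81)) - 64 = (-9/10 + 1/27) - 64 = -233/270 - 64 = -17513/270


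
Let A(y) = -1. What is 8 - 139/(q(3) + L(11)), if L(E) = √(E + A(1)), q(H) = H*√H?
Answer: 8 - 139/(√10 + 3*√3) ≈ -8.6299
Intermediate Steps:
q(H) = H^(3/2)
L(E) = √(-1 + E) (L(E) = √(E - 1) = √(-1 + E))
8 - 139/(q(3) + L(11)) = 8 - 139/(3^(3/2) + √(-1 + 11)) = 8 - 139/(3*√3 + √10) = 8 - 139/(√10 + 3*√3)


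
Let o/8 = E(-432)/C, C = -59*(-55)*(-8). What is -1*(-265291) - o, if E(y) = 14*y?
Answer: 860863247/3245 ≈ 2.6529e+5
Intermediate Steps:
C = -25960 (C = 3245*(-8) = -25960)
o = 6048/3245 (o = 8*((14*(-432))/(-25960)) = 8*(-6048*(-1/25960)) = 8*(756/3245) = 6048/3245 ≈ 1.8638)
-1*(-265291) - o = -1*(-265291) - 1*6048/3245 = 265291 - 6048/3245 = 860863247/3245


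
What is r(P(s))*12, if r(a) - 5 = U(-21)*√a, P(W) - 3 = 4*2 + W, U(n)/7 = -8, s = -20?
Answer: 60 - 2016*I ≈ 60.0 - 2016.0*I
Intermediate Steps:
U(n) = -56 (U(n) = 7*(-8) = -56)
P(W) = 11 + W (P(W) = 3 + (4*2 + W) = 3 + (8 + W) = 11 + W)
r(a) = 5 - 56*√a
r(P(s))*12 = (5 - 56*√(11 - 20))*12 = (5 - 168*I)*12 = 60 - 2016*I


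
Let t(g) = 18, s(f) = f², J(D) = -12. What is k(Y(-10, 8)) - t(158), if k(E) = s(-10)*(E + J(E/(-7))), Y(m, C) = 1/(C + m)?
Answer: -1268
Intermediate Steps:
k(E) = -1200 + 100*E (k(E) = (-10)²*(E - 12) = 100*(-12 + E) = -1200 + 100*E)
k(Y(-10, 8)) - t(158) = (-1200 + 100/(8 - 10)) - 1*18 = (-1200 + 100/(-2)) - 18 = (-1200 + 100*(-½)) - 18 = (-1200 - 50) - 18 = -1250 - 18 = -1268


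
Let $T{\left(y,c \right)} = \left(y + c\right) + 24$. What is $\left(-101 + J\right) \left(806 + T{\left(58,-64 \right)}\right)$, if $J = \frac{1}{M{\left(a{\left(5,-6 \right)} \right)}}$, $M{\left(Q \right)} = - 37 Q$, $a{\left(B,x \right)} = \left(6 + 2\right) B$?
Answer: $- \frac{15396543}{185} \approx -83225.0$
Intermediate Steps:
$a{\left(B,x \right)} = 8 B$
$J = - \frac{1}{1480}$ ($J = \frac{1}{\left(-37\right) 8 \cdot 5} = \frac{1}{\left(-37\right) 40} = \frac{1}{-1480} = - \frac{1}{1480} \approx -0.00067568$)
$T{\left(y,c \right)} = 24 + c + y$ ($T{\left(y,c \right)} = \left(c + y\right) + 24 = 24 + c + y$)
$\left(-101 + J\right) \left(806 + T{\left(58,-64 \right)}\right) = \left(-101 - \frac{1}{1480}\right) \left(806 + \left(24 - 64 + 58\right)\right) = - \frac{149481 \left(806 + 18\right)}{1480} = \left(- \frac{149481}{1480}\right) 824 = - \frac{15396543}{185}$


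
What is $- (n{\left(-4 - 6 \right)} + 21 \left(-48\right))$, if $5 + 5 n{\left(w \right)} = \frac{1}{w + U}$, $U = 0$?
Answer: $\frac{50451}{50} \approx 1009.0$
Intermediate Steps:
$n{\left(w \right)} = -1 + \frac{1}{5 w}$ ($n{\left(w \right)} = -1 + \frac{1}{5 \left(w + 0\right)} = -1 + \frac{1}{5 w}$)
$- (n{\left(-4 - 6 \right)} + 21 \left(-48\right)) = - (\frac{\frac{1}{5} - \left(-4 - 6\right)}{-4 - 6} + 21 \left(-48\right)) = - (\frac{\frac{1}{5} - \left(-4 - 6\right)}{-4 - 6} - 1008) = - (\frac{\frac{1}{5} - -10}{-10} - 1008) = - (- \frac{\frac{1}{5} + 10}{10} - 1008) = - (\left(- \frac{1}{10}\right) \frac{51}{5} - 1008) = - (- \frac{51}{50} - 1008) = \left(-1\right) \left(- \frac{50451}{50}\right) = \frac{50451}{50}$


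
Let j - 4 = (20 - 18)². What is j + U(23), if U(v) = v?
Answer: 31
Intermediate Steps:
j = 8 (j = 4 + (20 - 18)² = 4 + 2² = 4 + 4 = 8)
j + U(23) = 8 + 23 = 31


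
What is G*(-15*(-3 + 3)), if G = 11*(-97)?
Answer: 0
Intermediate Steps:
G = -1067
G*(-15*(-3 + 3)) = -(-16005)*(-3 + 3) = -(-16005)*0 = -1067*0 = 0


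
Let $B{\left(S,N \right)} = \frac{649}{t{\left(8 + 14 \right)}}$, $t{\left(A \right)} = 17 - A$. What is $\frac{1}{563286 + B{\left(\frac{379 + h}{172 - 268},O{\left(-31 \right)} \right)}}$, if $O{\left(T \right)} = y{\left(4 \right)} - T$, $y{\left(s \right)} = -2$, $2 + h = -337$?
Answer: $\frac{5}{2815781} \approx 1.7757 \cdot 10^{-6}$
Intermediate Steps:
$h = -339$ ($h = -2 - 337 = -339$)
$O{\left(T \right)} = -2 - T$
$B{\left(S,N \right)} = - \frac{649}{5}$ ($B{\left(S,N \right)} = \frac{649}{17 - \left(8 + 14\right)} = \frac{649}{17 - 22} = \frac{649}{-5} = 649 \left(- \frac{1}{5}\right) = - \frac{649}{5}$)
$\frac{1}{563286 + B{\left(\frac{379 + h}{172 - 268},O{\left(-31 \right)} \right)}} = \frac{1}{563286 - \frac{649}{5}} = \frac{1}{\frac{2815781}{5}} = \frac{5}{2815781}$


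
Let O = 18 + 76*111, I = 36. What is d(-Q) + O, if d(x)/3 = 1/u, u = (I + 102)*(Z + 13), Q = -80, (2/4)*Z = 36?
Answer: 33055141/3910 ≈ 8454.0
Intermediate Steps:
Z = 72 (Z = 2*36 = 72)
u = 11730 (u = (36 + 102)*(72 + 13) = 138*85 = 11730)
O = 8454 (O = 18 + 8436 = 8454)
d(x) = 1/3910 (d(x) = 3/11730 = 3*(1/11730) = 1/3910)
d(-Q) + O = 1/3910 + 8454 = 33055141/3910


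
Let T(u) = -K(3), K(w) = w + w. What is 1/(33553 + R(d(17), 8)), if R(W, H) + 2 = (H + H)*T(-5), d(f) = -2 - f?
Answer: 1/33455 ≈ 2.9891e-5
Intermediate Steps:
K(w) = 2*w
T(u) = -6 (T(u) = -2*3 = -1*6 = -6)
R(W, H) = -2 - 12*H (R(W, H) = -2 + (H + H)*(-6) = -2 + (2*H)*(-6) = -2 - 12*H)
1/(33553 + R(d(17), 8)) = 1/(33553 + (-2 - 12*8)) = 1/(33553 + (-2 - 96)) = 1/(33553 - 98) = 1/33455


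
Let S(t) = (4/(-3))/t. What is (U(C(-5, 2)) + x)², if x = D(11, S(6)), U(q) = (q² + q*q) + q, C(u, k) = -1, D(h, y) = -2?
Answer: 1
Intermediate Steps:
S(t) = -4/(3*t) (S(t) = (4*(-⅓))/t = -4/(3*t))
U(q) = q + 2*q² (U(q) = (q² + q²) + q = 2*q² + q = q + 2*q²)
x = -2
(U(C(-5, 2)) + x)² = (-(1 + 2*(-1)) - 2)² = (-(1 - 2) - 2)² = (-1*(-1) - 2)² = (1 - 2)² = (-1)² = 1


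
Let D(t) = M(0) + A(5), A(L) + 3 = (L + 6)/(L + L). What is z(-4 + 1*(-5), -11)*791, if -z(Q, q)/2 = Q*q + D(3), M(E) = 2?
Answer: -783881/5 ≈ -1.5678e+5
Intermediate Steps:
A(L) = -3 + (6 + L)/(2*L) (A(L) = -3 + (L + 6)/(L + L) = -3 + (6 + L)/((2*L)) = -3 + (6 + L)*(1/(2*L)) = -3 + (6 + L)/(2*L))
D(t) = ⅒ (D(t) = 2 + (-5/2 + 3/5) = 2 + (-5/2 + 3*(⅕)) = 2 + (-5/2 + ⅗) = 2 - 19/10 = ⅒)
z(Q, q) = -⅕ - 2*Q*q (z(Q, q) = -2*(Q*q + ⅒) = -2*(⅒ + Q*q) = -⅕ - 2*Q*q)
z(-4 + 1*(-5), -11)*791 = (-⅕ - 2*(-4 + 1*(-5))*(-11))*791 = (-⅕ - 2*(-4 - 5)*(-11))*791 = (-⅕ - 2*(-9)*(-11))*791 = (-⅕ - 198)*791 = -991/5*791 = -783881/5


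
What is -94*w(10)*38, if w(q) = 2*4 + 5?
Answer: -46436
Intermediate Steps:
w(q) = 13 (w(q) = 8 + 5 = 13)
-94*w(10)*38 = -94*13*38 = -1222*38 = -46436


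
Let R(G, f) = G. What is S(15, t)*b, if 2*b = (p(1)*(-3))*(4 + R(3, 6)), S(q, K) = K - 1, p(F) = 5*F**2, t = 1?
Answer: 0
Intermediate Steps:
S(q, K) = -1 + K
b = -105/2 (b = (((5*1**2)*(-3))*(4 + 3))/2 = (((5*1)*(-3))*7)/2 = ((5*(-3))*7)/2 = (-15*7)/2 = (1/2)*(-105) = -105/2 ≈ -52.500)
S(15, t)*b = (-1 + 1)*(-105/2) = 0*(-105/2) = 0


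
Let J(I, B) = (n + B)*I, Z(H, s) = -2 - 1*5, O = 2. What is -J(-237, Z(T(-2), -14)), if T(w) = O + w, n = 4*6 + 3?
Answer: 4740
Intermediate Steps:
n = 27 (n = 24 + 3 = 27)
T(w) = 2 + w
Z(H, s) = -7 (Z(H, s) = -2 - 5 = -7)
J(I, B) = I*(27 + B) (J(I, B) = (27 + B)*I = I*(27 + B))
-J(-237, Z(T(-2), -14)) = -(-237)*(27 - 7) = -(-237)*20 = -1*(-4740) = 4740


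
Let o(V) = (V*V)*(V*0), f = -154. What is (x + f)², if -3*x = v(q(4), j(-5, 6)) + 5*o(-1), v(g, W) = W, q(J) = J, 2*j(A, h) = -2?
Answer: 212521/9 ≈ 23613.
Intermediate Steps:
j(A, h) = -1 (j(A, h) = (½)*(-2) = -1)
o(V) = 0 (o(V) = V²*0 = 0)
x = ⅓ (x = -(-1 + 5*0)/3 = -(-1 + 0)/3 = -⅓*(-1) = ⅓ ≈ 0.33333)
(x + f)² = (⅓ - 154)² = (-461/3)² = 212521/9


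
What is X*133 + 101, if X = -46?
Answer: -6017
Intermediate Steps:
X*133 + 101 = -46*133 + 101 = -6118 + 101 = -6017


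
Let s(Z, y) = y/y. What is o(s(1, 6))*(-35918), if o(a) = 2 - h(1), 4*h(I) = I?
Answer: -125713/2 ≈ -62857.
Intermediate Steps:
h(I) = I/4
s(Z, y) = 1
o(a) = 7/4 (o(a) = 2 - 1/4 = 7/4)
o(s(1, 6))*(-35918) = (7/4)*(-35918) = -125713/2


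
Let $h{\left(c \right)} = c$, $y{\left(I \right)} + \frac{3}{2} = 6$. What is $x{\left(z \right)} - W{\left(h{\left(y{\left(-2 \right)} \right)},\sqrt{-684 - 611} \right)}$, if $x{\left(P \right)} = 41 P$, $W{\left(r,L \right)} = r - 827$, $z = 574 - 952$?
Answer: $- \frac{29351}{2} \approx -14676.0$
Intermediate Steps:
$y{\left(I \right)} = \frac{9}{2}$ ($y{\left(I \right)} = - \frac{3}{2} + 6 = \frac{9}{2}$)
$z = -378$ ($z = 574 - 952 = -378$)
$W{\left(r,L \right)} = -827 + r$
$x{\left(z \right)} - W{\left(h{\left(y{\left(-2 \right)} \right)},\sqrt{-684 - 611} \right)} = 41 \left(-378\right) - \left(-827 + \frac{9}{2}\right) = -15498 - - \frac{1645}{2} = -15498 + \frac{1645}{2} = - \frac{29351}{2}$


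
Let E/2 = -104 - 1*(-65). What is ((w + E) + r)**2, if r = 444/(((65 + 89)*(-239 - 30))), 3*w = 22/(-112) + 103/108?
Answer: 22229688483945121/3676545474624 ≈ 6046.4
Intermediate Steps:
w = 1145/4536 (w = (22/(-112) + 103/108)/3 = (22*(-1/112) + 103*(1/108))/3 = (-11/56 + 103/108)/3 = (1/3)*(1145/1512) = 1145/4536 ≈ 0.25243)
E = -78 (E = 2*(-104 - 1*(-65)) = 2*(-104 + 65) = 2*(-39) = -78)
r = -222/20713 (r = 444/((154*(-269))) = 444/(-41426) = 444*(-1/41426) = -222/20713 ≈ -0.010718)
((w + E) + r)**2 = ((1145/4536 - 78) - 222/20713)**2 = (-352663/4536 - 222/20713)**2 = (-149096239/1917432)**2 = 22229688483945121/3676545474624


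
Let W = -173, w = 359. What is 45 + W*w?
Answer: -62062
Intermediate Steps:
45 + W*w = 45 - 173*359 = 45 - 62107 = -62062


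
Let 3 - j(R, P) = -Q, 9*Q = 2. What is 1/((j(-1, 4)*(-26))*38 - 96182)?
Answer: -9/894290 ≈ -1.0064e-5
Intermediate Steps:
Q = 2/9 (Q = (⅑)*2 = 2/9 ≈ 0.22222)
j(R, P) = 29/9 (j(R, P) = 3 - (-1)*2/9 = 3 - 1*(-2/9) = 3 + 2/9 = 29/9)
1/((j(-1, 4)*(-26))*38 - 96182) = 1/(((29/9)*(-26))*38 - 96182) = 1/(-754/9*38 - 96182) = 1/(-28652/9 - 96182) = 1/(-894290/9) = -9/894290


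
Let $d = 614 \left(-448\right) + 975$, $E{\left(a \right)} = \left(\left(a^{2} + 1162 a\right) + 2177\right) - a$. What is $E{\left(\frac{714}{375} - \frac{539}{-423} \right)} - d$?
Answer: $\frac{782741763753526}{2795765625} \approx 2.7997 \cdot 10^{5}$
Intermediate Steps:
$E{\left(a \right)} = 2177 + a^{2} + 1161 a$ ($E{\left(a \right)} = \left(2177 + a^{2} + 1162 a\right) - a = 2177 + a^{2} + 1161 a$)
$d = -274097$ ($d = -275072 + 975 = -274097$)
$E{\left(\frac{714}{375} - \frac{539}{-423} \right)} - d = \left(2177 + \left(\frac{714}{375} - \frac{539}{-423}\right)^{2} + 1161 \left(\frac{714}{375} - \frac{539}{-423}\right)\right) - -274097 = \left(2177 + \left(714 \cdot \frac{1}{375} - - \frac{539}{423}\right)^{2} + 1161 \left(714 \cdot \frac{1}{375} - - \frac{539}{423}\right)\right) + 274097 = \left(2177 + \left(\frac{238}{125} + \frac{539}{423}\right)^{2} + 1161 \left(\frac{238}{125} + \frac{539}{423}\right)\right) + 274097 = \left(2177 + \left(\frac{168049}{52875}\right)^{2} + 1161 \cdot \frac{168049}{52875}\right) + 274097 = \left(2177 + \frac{28240466401}{2795765625} + \frac{21678321}{5875}\right) + 274097 = \frac{16430793237901}{2795765625} + 274097 = \frac{782741763753526}{2795765625}$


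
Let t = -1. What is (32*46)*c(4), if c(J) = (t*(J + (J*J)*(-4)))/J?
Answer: 22080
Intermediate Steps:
c(J) = (-J + 4*J**2)/J (c(J) = (-(J + (J*J)*(-4)))/J = (-(J + J**2*(-4)))/J = (-(J - 4*J**2))/J = (-J + 4*J**2)/J)
(32*46)*c(4) = (32*46)*(-1 + 4*4) = 1472*(-1 + 16) = 1472*15 = 22080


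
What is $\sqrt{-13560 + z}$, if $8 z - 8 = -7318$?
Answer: $\frac{i \sqrt{57895}}{2} \approx 120.31 i$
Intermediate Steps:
$z = - \frac{3655}{4}$ ($z = 1 + \frac{1}{8} \left(-7318\right) = 1 - \frac{3659}{4} = - \frac{3655}{4} \approx -913.75$)
$\sqrt{-13560 + z} = \sqrt{-13560 - \frac{3655}{4}} = \sqrt{- \frac{57895}{4}} = \frac{i \sqrt{57895}}{2}$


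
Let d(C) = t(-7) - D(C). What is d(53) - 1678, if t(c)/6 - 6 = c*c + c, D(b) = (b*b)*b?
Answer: -150267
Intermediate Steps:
D(b) = b³ (D(b) = b²*b = b³)
t(c) = 36 + 6*c + 6*c² (t(c) = 36 + 6*(c*c + c) = 36 + 6*(c² + c) = 36 + 6*(c + c²) = 36 + (6*c + 6*c²) = 36 + 6*c + 6*c²)
d(C) = 288 - C³ (d(C) = (36 + 6*(-7) + 6*(-7)²) - C³ = (36 - 42 + 6*49) - C³ = (36 - 42 + 294) - C³ = 288 - C³)
d(53) - 1678 = (288 - 1*53³) - 1678 = (288 - 1*148877) - 1678 = (288 - 148877) - 1678 = -148589 - 1678 = -150267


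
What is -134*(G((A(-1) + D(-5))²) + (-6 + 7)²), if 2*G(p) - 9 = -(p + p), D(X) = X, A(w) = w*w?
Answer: 1407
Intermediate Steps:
A(w) = w²
G(p) = 9/2 - p (G(p) = 9/2 + (-(p + p))/2 = 9/2 + (-2*p)/2 = 9/2 - p)
-134*(G((A(-1) + D(-5))²) + (-6 + 7)²) = -134*((9/2 - ((-1)² - 5)²) + (-6 + 7)²) = -134*((9/2 - (1 - 5)²) + 1²) = -134*((9/2 - 1*(-4)²) + 1) = -134*((9/2 - 1*16) + 1) = -134*((9/2 - 16) + 1) = -134*(-23/2 + 1) = -134*(-21/2) = 1407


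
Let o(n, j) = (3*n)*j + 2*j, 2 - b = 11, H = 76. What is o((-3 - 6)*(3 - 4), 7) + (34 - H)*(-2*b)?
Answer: -553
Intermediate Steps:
b = -9 (b = 2 - 1*11 = 2 - 11 = -9)
o(n, j) = 2*j + 3*j*n (o(n, j) = 3*j*n + 2*j = 2*j + 3*j*n)
o((-3 - 6)*(3 - 4), 7) + (34 - H)*(-2*b) = 7*(2 + 3*((-3 - 6)*(3 - 4))) + (34 - 1*76)*(-2*(-9)) = 7*(2 + 3*(-9*(-1))) + (34 - 76)*18 = 7*(2 + 3*9) - 42*18 = 7*(2 + 27) - 756 = 7*29 - 756 = 203 - 756 = -553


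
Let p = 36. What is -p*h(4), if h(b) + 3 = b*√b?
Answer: -180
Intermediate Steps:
h(b) = -3 + b^(3/2) (h(b) = -3 + b*√b = -3 + b^(3/2))
-p*h(4) = -36*(-3 + 4^(3/2)) = -36*(-3 + 8) = -36*5 = -1*180 = -180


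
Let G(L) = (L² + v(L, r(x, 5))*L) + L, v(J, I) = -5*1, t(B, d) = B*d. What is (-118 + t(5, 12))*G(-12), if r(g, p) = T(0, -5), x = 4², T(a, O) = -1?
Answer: -11136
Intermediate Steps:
x = 16
r(g, p) = -1
v(J, I) = -5
G(L) = L² - 4*L (G(L) = (L² - 5*L) + L = L² - 4*L)
(-118 + t(5, 12))*G(-12) = (-118 + 5*12)*(-12*(-4 - 12)) = (-118 + 60)*(-12*(-16)) = -58*192 = -11136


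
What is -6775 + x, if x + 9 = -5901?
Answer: -12685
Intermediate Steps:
x = -5910 (x = -9 - 5901 = -5910)
-6775 + x = -6775 - 5910 = -12685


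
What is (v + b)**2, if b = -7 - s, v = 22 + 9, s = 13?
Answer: 121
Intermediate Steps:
v = 31
b = -20 (b = -7 - 1*13 = -7 - 13 = -20)
(v + b)**2 = (31 - 20)**2 = 11**2 = 121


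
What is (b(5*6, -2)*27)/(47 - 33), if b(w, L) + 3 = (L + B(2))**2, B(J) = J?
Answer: -81/14 ≈ -5.7857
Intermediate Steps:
b(w, L) = -3 + (2 + L)**2 (b(w, L) = -3 + (L + 2)**2 = -3 + (2 + L)**2)
(b(5*6, -2)*27)/(47 - 33) = ((-3 + (2 - 2)**2)*27)/(47 - 33) = ((-3 + 0**2)*27)/14 = ((-3 + 0)*27)*(1/14) = -3*27*(1/14) = -81*1/14 = -81/14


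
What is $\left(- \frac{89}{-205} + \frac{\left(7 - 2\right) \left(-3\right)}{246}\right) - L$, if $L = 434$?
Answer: $- \frac{177787}{410} \approx -433.63$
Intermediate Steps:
$\left(- \frac{89}{-205} + \frac{\left(7 - 2\right) \left(-3\right)}{246}\right) - L = \left(- \frac{89}{-205} + \frac{\left(7 - 2\right) \left(-3\right)}{246}\right) - 434 = \left(\left(-89\right) \left(- \frac{1}{205}\right) + 5 \left(-3\right) \frac{1}{246}\right) - 434 = \left(\frac{89}{205} - \frac{5}{82}\right) - 434 = \frac{153}{410} - 434 = - \frac{177787}{410}$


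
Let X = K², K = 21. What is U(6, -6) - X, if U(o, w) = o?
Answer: -435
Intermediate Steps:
X = 441 (X = 21² = 441)
U(6, -6) - X = 6 - 1*441 = 6 - 441 = -435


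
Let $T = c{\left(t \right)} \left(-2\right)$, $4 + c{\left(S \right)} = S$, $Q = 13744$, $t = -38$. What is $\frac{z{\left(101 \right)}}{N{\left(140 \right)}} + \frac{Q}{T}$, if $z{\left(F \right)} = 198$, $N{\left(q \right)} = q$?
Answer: $\frac{4951}{30} \approx 165.03$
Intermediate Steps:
$c{\left(S \right)} = -4 + S$
$T = 84$ ($T = \left(-4 - 38\right) \left(-2\right) = \left(-42\right) \left(-2\right) = 84$)
$\frac{z{\left(101 \right)}}{N{\left(140 \right)}} + \frac{Q}{T} = \frac{198}{140} + \frac{13744}{84} = 198 \cdot \frac{1}{140} + 13744 \cdot \frac{1}{84} = \frac{99}{70} + \frac{3436}{21} = \frac{4951}{30}$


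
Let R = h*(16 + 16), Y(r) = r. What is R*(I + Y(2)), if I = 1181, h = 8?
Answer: 302848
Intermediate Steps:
R = 256 (R = 8*(16 + 16) = 8*32 = 256)
R*(I + Y(2)) = 256*(1181 + 2) = 256*1183 = 302848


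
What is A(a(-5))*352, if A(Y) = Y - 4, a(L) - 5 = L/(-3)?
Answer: 2816/3 ≈ 938.67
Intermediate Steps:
a(L) = 5 - L/3 (a(L) = 5 + L/(-3) = 5 + L*(-⅓) = 5 - L/3)
A(Y) = -4 + Y
A(a(-5))*352 = (-4 + (5 - ⅓*(-5)))*352 = (-4 + (5 + 5/3))*352 = (-4 + 20/3)*352 = (8/3)*352 = 2816/3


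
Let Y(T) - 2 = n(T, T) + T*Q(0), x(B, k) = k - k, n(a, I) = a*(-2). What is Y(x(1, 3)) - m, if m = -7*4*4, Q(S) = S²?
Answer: 114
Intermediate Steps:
n(a, I) = -2*a
x(B, k) = 0
Y(T) = 2 - 2*T (Y(T) = 2 + (-2*T + T*0²) = 2 + (-2*T + T*0) = 2 + (-2*T + 0) = 2 - 2*T)
m = -112 (m = -28*4 = -112)
Y(x(1, 3)) - m = (2 - 2*0) - 1*(-112) = (2 + 0) + 112 = 2 + 112 = 114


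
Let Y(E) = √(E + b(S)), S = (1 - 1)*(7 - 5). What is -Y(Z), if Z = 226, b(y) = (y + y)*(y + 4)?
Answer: -√226 ≈ -15.033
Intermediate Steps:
S = 0 (S = 0*2 = 0)
b(y) = 2*y*(4 + y) (b(y) = (2*y)*(4 + y) = 2*y*(4 + y))
Y(E) = √E (Y(E) = √(E + 2*0*(4 + 0)) = √(E + 2*0*4) = √(E + 0) = √E)
-Y(Z) = -√226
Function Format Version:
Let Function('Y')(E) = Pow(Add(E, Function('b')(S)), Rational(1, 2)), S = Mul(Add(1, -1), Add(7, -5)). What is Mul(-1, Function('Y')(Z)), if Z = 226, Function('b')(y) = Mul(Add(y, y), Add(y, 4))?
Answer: Mul(-1, Pow(226, Rational(1, 2))) ≈ -15.033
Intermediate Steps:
S = 0 (S = Mul(0, 2) = 0)
Function('b')(y) = Mul(2, y, Add(4, y)) (Function('b')(y) = Mul(Mul(2, y), Add(4, y)) = Mul(2, y, Add(4, y)))
Function('Y')(E) = Pow(E, Rational(1, 2)) (Function('Y')(E) = Pow(Add(E, Mul(2, 0, Add(4, 0))), Rational(1, 2)) = Pow(Add(E, Mul(2, 0, 4)), Rational(1, 2)) = Pow(Add(E, 0), Rational(1, 2)) = Pow(E, Rational(1, 2)))
Mul(-1, Function('Y')(Z)) = Mul(-1, Pow(226, Rational(1, 2)))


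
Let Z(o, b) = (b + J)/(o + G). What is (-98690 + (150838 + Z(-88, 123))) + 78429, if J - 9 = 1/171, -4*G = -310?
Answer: 468856861/3591 ≈ 1.3056e+5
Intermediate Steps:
G = 155/2 (G = -¼*(-310) = 155/2 ≈ 77.500)
J = 1540/171 (J = 9 + 1/171 = 1540/171 ≈ 9.0058)
Z(o, b) = (1540/171 + b)/(155/2 + o) (Z(o, b) = (b + 1540/171)/(o + 155/2) = (1540/171 + b)/(155/2 + o))
(-98690 + (150838 + Z(-88, 123))) + 78429 = (-98690 + (150838 + 2*(1540 + 171*123)/(171*(155 + 2*(-88))))) + 78429 = (-98690 + (150838 + 2*(1540 + 21033)/(171*(155 - 176)))) + 78429 = (-98690 + (150838 + (2/171)*22573/(-21))) + 78429 = (-98690 + (150838 + (2/171)*(-1/21)*22573)) + 78429 = (-98690 + (150838 - 45146/3591)) + 78429 = (-98690 + 541614112/3591) + 78429 = 187218322/3591 + 78429 = 468856861/3591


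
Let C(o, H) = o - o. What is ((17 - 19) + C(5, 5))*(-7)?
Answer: 14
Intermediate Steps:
C(o, H) = 0
((17 - 19) + C(5, 5))*(-7) = ((17 - 19) + 0)*(-7) = (-2 + 0)*(-7) = -2*(-7) = 14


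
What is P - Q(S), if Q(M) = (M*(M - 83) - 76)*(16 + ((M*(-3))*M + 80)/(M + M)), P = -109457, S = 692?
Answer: 74474412131/173 ≈ 4.3049e+8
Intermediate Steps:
Q(M) = (-76 + M*(-83 + M))*(16 + (80 - 3*M²)/(2*M)) (Q(M) = (M*(-83 + M) - 76)*(16 + ((-3*M)*M + 80)/((2*M))) = (-76 + M*(-83 + M))*(16 + (-3*M² + 80)*(1/(2*M))) = (-76 + M*(-83 + M))*(16 + (80 - 3*M²)*(1/(2*M))) = (-76 + M*(-83 + M))*(16 + (80 - 3*M²)/(2*M)))
P - Q(S) = -109457 - (-4536 - 3040/692 - 1174*692 - 3/2*692³ + (281/2)*692²) = -109457 - (-4536 - 3040*1/692 - 812408 - 3/2*331373888 + (281/2)*478864) = -109457 - (-4536 - 760/173 - 812408 - 497060832 + 67280392) = -109457 - 1*(-74493348192/173) = -109457 + 74493348192/173 = 74474412131/173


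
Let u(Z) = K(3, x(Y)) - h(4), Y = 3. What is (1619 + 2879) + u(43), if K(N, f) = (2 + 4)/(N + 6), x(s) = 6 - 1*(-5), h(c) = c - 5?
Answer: 13499/3 ≈ 4499.7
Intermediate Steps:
h(c) = -5 + c
x(s) = 11 (x(s) = 6 + 5 = 11)
K(N, f) = 6/(6 + N)
u(Z) = 5/3 (u(Z) = 6/(6 + 3) - (-5 + 4) = 6/9 - 1*(-1) = 6*(⅑) + 1 = ⅔ + 1 = 5/3)
(1619 + 2879) + u(43) = (1619 + 2879) + 5/3 = 4498 + 5/3 = 13499/3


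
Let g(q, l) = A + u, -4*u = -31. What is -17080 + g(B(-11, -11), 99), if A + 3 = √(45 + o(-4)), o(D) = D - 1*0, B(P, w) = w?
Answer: -68301/4 + √41 ≈ -17069.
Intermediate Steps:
u = 31/4 (u = -¼*(-31) = 31/4 ≈ 7.7500)
o(D) = D (o(D) = D + 0 = D)
A = -3 + √41 (A = -3 + √(45 - 4) = -3 + √41 ≈ 3.4031)
g(q, l) = 19/4 + √41 (g(q, l) = (-3 + √41) + 31/4 = 19/4 + √41)
-17080 + g(B(-11, -11), 99) = -17080 + (19/4 + √41) = -68301/4 + √41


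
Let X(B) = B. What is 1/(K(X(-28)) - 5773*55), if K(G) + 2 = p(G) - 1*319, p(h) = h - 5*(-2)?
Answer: -1/317854 ≈ -3.1461e-6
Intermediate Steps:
p(h) = 10 + h (p(h) = h + 10 = 10 + h)
K(G) = -311 + G (K(G) = -2 + ((10 + G) - 1*319) = -2 + ((10 + G) - 319) = -2 + (-309 + G) = -311 + G)
1/(K(X(-28)) - 5773*55) = 1/((-311 - 28) - 5773*55) = 1/(-339 - 317515) = 1/(-317854) = -1/317854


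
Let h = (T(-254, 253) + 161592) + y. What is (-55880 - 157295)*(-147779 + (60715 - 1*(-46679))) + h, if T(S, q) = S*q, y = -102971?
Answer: 8609066734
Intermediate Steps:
h = -5641 (h = (-254*253 + 161592) - 102971 = (-64262 + 161592) - 102971 = 97330 - 102971 = -5641)
(-55880 - 157295)*(-147779 + (60715 - 1*(-46679))) + h = (-55880 - 157295)*(-147779 + (60715 - 1*(-46679))) - 5641 = -213175*(-147779 + (60715 + 46679)) - 5641 = -213175*(-147779 + 107394) - 5641 = -213175*(-40385) - 5641 = 8609072375 - 5641 = 8609066734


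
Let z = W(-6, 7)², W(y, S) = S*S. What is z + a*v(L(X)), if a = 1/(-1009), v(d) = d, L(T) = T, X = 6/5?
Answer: 12113039/5045 ≈ 2401.0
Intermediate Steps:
X = 6/5 (X = 6*(⅕) = 6/5 ≈ 1.2000)
W(y, S) = S²
a = -1/1009 ≈ -0.00099108
z = 2401 (z = (7²)² = 49² = 2401)
z + a*v(L(X)) = 2401 - 1/1009*6/5 = 2401 - 6/5045 = 12113039/5045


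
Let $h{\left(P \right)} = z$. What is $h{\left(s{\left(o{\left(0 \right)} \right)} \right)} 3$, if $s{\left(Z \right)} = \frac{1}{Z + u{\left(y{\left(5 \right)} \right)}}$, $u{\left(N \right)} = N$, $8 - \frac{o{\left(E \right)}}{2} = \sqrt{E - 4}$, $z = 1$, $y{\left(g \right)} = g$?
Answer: $3$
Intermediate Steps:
$o{\left(E \right)} = 16 - 2 \sqrt{-4 + E}$ ($o{\left(E \right)} = 16 - 2 \sqrt{E - 4} = 16 - 2 \sqrt{-4 + E}$)
$s{\left(Z \right)} = \frac{1}{5 + Z}$ ($s{\left(Z \right)} = \frac{1}{Z + 5} = \frac{1}{5 + Z}$)
$h{\left(P \right)} = 1$
$h{\left(s{\left(o{\left(0 \right)} \right)} \right)} 3 = 1 \cdot 3 = 3$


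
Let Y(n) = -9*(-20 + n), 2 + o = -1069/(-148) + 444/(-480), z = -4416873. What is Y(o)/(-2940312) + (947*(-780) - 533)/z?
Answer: 1071931372651619/6406912444292160 ≈ 0.16731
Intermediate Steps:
o = 6361/1480 (o = -2 + (-1069/(-148) + 444/(-480)) = -2 + (-1069*(-1/148) + 444*(-1/480)) = -2 + (1069/148 - 37/40) = -2 + 9321/1480 = 6361/1480 ≈ 4.2980)
Y(n) = 180 - 9*n
Y(o)/(-2940312) + (947*(-780) - 533)/z = (180 - 9*6361/1480)/(-2940312) + (947*(-780) - 533)/(-4416873) = (180 - 57249/1480)*(-1/2940312) + (-738660 - 533)*(-1/4416873) = (209151/1480)*(-1/2940312) - 739193*(-1/4416873) = -69717/1450553920 + 739193/4416873 = 1071931372651619/6406912444292160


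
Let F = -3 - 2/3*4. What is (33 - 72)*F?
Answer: 221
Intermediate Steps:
F = -17/3 (F = -3 - 2*⅓*4 = -3 - ⅔*4 = -3 - 8/3 = -17/3 ≈ -5.6667)
(33 - 72)*F = (33 - 72)*(-17/3) = -39*(-17/3) = 221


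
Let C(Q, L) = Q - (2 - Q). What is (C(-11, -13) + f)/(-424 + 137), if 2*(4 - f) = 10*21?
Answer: 125/287 ≈ 0.43554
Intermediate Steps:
C(Q, L) = -2 + 2*Q (C(Q, L) = Q + (-2 + Q) = -2 + 2*Q)
f = -101 (f = 4 - 5*21 = 4 - 1/2*210 = 4 - 105 = -101)
(C(-11, -13) + f)/(-424 + 137) = ((-2 + 2*(-11)) - 101)/(-424 + 137) = ((-2 - 22) - 101)/(-287) = (-24 - 101)*(-1/287) = -125*(-1/287) = 125/287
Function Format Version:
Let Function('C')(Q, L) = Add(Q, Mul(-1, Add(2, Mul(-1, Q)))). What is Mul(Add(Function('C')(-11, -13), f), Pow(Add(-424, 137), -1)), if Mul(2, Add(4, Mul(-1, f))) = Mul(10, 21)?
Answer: Rational(125, 287) ≈ 0.43554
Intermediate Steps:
Function('C')(Q, L) = Add(-2, Mul(2, Q)) (Function('C')(Q, L) = Add(Q, Add(-2, Q)) = Add(-2, Mul(2, Q)))
f = -101 (f = Add(4, Mul(Rational(-1, 2), Mul(10, 21))) = Add(4, Mul(Rational(-1, 2), 210)) = Add(4, -105) = -101)
Mul(Add(Function('C')(-11, -13), f), Pow(Add(-424, 137), -1)) = Mul(Add(Add(-2, Mul(2, -11)), -101), Pow(Add(-424, 137), -1)) = Mul(Add(Add(-2, -22), -101), Pow(-287, -1)) = Mul(Add(-24, -101), Rational(-1, 287)) = Mul(-125, Rational(-1, 287)) = Rational(125, 287)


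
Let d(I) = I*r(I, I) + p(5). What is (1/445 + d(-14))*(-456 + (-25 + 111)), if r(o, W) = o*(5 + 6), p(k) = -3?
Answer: -70898364/89 ≈ -7.9661e+5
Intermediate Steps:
r(o, W) = 11*o (r(o, W) = o*11 = 11*o)
d(I) = -3 + 11*I² (d(I) = I*(11*I) - 3 = 11*I² - 3 = -3 + 11*I²)
(1/445 + d(-14))*(-456 + (-25 + 111)) = (1/445 + (-3 + 11*(-14)²))*(-456 + (-25 + 111)) = (1/445 + (-3 + 11*196))*(-456 + 86) = (1/445 + (-3 + 2156))*(-370) = (1/445 + 2153)*(-370) = (958086/445)*(-370) = -70898364/89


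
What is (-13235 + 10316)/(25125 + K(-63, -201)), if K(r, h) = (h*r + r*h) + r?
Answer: -973/16796 ≈ -0.057930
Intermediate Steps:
K(r, h) = r + 2*h*r (K(r, h) = (h*r + h*r) + r = 2*h*r + r = r + 2*h*r)
(-13235 + 10316)/(25125 + K(-63, -201)) = (-13235 + 10316)/(25125 - 63*(1 + 2*(-201))) = -2919/(25125 - 63*(1 - 402)) = -2919/(25125 - 63*(-401)) = -2919/(25125 + 25263) = -2919/50388 = -2919*1/50388 = -973/16796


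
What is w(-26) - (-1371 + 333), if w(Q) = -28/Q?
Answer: 13508/13 ≈ 1039.1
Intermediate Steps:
w(-26) - (-1371 + 333) = -28/(-26) - (-1371 + 333) = -28*(-1/26) - 1*(-1038) = 14/13 + 1038 = 13508/13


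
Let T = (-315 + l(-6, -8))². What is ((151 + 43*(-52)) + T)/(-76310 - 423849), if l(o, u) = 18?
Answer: -86124/500159 ≈ -0.17219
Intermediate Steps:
T = 88209 (T = (-315 + 18)² = (-297)² = 88209)
((151 + 43*(-52)) + T)/(-76310 - 423849) = ((151 + 43*(-52)) + 88209)/(-76310 - 423849) = ((151 - 2236) + 88209)/(-500159) = (-2085 + 88209)*(-1/500159) = 86124*(-1/500159) = -86124/500159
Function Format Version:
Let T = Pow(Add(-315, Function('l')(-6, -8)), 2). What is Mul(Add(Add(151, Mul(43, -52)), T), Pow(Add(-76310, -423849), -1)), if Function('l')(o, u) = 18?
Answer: Rational(-86124, 500159) ≈ -0.17219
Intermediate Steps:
T = 88209 (T = Pow(Add(-315, 18), 2) = Pow(-297, 2) = 88209)
Mul(Add(Add(151, Mul(43, -52)), T), Pow(Add(-76310, -423849), -1)) = Mul(Add(Add(151, Mul(43, -52)), 88209), Pow(Add(-76310, -423849), -1)) = Mul(Add(Add(151, -2236), 88209), Pow(-500159, -1)) = Mul(Add(-2085, 88209), Rational(-1, 500159)) = Mul(86124, Rational(-1, 500159)) = Rational(-86124, 500159)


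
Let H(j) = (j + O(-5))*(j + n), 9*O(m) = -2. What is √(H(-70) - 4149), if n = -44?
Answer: √34707/3 ≈ 62.099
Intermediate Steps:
O(m) = -2/9 (O(m) = (⅑)*(-2) = -2/9)
H(j) = (-44 + j)*(-2/9 + j) (H(j) = (j - 2/9)*(j - 44) = (-2/9 + j)*(-44 + j) = (-44 + j)*(-2/9 + j))
√(H(-70) - 4149) = √((88/9 + (-70)² - 398/9*(-70)) - 4149) = √((88/9 + 4900 + 27860/9) - 4149) = √(24016/3 - 4149) = √(11569/3) = √34707/3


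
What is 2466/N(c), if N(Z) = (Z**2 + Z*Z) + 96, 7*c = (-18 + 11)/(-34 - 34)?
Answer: 5701392/221953 ≈ 25.687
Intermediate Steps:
c = 1/68 (c = ((-18 + 11)/(-34 - 34))/7 = (-7/(-68))/7 = (-7*(-1/68))/7 = (1/7)*(7/68) = 1/68 ≈ 0.014706)
N(Z) = 96 + 2*Z**2 (N(Z) = (Z**2 + Z**2) + 96 = 2*Z**2 + 96 = 96 + 2*Z**2)
2466/N(c) = 2466/(96 + 2*(1/68)**2) = 2466/(96 + 2*(1/4624)) = 2466/(96 + 1/2312) = 2466/(221953/2312) = 2466*(2312/221953) = 5701392/221953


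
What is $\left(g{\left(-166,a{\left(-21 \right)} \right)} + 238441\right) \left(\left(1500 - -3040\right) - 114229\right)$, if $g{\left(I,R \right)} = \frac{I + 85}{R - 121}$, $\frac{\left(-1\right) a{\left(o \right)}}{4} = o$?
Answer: $- \frac{967720014222}{37} \approx -2.6155 \cdot 10^{10}$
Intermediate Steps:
$a{\left(o \right)} = - 4 o$
$g{\left(I,R \right)} = \frac{85 + I}{-121 + R}$
$\left(g{\left(-166,a{\left(-21 \right)} \right)} + 238441\right) \left(\left(1500 - -3040\right) - 114229\right) = \left(\frac{85 - 166}{-121 - -84} + 238441\right) \left(\left(1500 - -3040\right) - 114229\right) = \left(\frac{1}{-121 + 84} \left(-81\right) + 238441\right) \left(\left(1500 + 3040\right) - 114229\right) = \left(\frac{1}{-37} \left(-81\right) + 238441\right) \left(4540 - 114229\right) = \left(\left(- \frac{1}{37}\right) \left(-81\right) + 238441\right) \left(-109689\right) = \left(\frac{81}{37} + 238441\right) \left(-109689\right) = \frac{8822398}{37} \left(-109689\right) = - \frac{967720014222}{37}$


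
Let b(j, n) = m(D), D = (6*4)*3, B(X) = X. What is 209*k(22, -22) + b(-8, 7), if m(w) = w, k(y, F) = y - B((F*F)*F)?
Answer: 2230102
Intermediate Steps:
D = 72 (D = 24*3 = 72)
k(y, F) = y - F³ (k(y, F) = y - F*F*F = y - F²*F = y - F³)
b(j, n) = 72
209*k(22, -22) + b(-8, 7) = 209*(22 - 1*(-22)³) + 72 = 209*(22 - 1*(-10648)) + 72 = 209*(22 + 10648) + 72 = 209*10670 + 72 = 2230030 + 72 = 2230102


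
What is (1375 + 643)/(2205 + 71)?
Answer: 1009/1138 ≈ 0.88664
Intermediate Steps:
(1375 + 643)/(2205 + 71) = 2018/2276 = 2018*(1/2276) = 1009/1138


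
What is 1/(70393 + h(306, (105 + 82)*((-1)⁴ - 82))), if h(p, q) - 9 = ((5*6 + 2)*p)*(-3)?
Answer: 1/41026 ≈ 2.4375e-5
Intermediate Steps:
h(p, q) = 9 - 96*p (h(p, q) = 9 + ((5*6 + 2)*p)*(-3) = 9 + ((30 + 2)*p)*(-3) = 9 + (32*p)*(-3) = 9 - 96*p)
1/(70393 + h(306, (105 + 82)*((-1)⁴ - 82))) = 1/(70393 + (9 - 96*306)) = 1/(70393 + (9 - 29376)) = 1/(70393 - 29367) = 1/41026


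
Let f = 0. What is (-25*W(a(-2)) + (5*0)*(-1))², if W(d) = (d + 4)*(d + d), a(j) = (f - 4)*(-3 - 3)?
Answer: 1128960000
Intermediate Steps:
a(j) = 24 (a(j) = (0 - 4)*(-3 - 3) = -4*(-6) = 24)
W(d) = 2*d*(4 + d) (W(d) = (4 + d)*(2*d) = 2*d*(4 + d))
(-25*W(a(-2)) + (5*0)*(-1))² = (-50*24*(4 + 24) + (5*0)*(-1))² = (-50*24*28 + 0*(-1))² = (-25*1344 + 0)² = (-33600 + 0)² = (-33600)² = 1128960000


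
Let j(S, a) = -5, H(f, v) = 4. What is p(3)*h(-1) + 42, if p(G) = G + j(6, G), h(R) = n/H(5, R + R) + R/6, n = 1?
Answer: 251/6 ≈ 41.833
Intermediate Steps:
h(R) = ¼ + R/6 (h(R) = 1/4 + R/6 = 1*(¼) + R*(⅙) = ¼ + R/6)
p(G) = -5 + G (p(G) = G - 5 = -5 + G)
p(3)*h(-1) + 42 = (-5 + 3)*(¼ + (⅙)*(-1)) + 42 = -2*(¼ - ⅙) + 42 = -2*1/12 + 42 = -⅙ + 42 = 251/6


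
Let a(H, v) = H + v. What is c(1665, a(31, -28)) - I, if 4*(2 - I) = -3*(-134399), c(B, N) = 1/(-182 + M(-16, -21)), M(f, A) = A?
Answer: 81847363/812 ≈ 1.0080e+5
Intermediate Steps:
c(B, N) = -1/203 (c(B, N) = 1/(-182 - 21) = 1/(-203) = -1/203)
I = -403189/4 (I = 2 - (-3)*(-134399)/4 = 2 - 1/4*403197 = 2 - 403197/4 = -403189/4 ≈ -1.0080e+5)
c(1665, a(31, -28)) - I = -1/203 - 1*(-403189/4) = -1/203 + 403189/4 = 81847363/812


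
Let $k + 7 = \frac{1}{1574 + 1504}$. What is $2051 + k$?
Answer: $\frac{6291433}{3078} \approx 2044.0$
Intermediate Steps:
$k = - \frac{21545}{3078}$ ($k = -7 + \frac{1}{1574 + 1504} = -7 + \frac{1}{3078} = - \frac{21545}{3078} \approx -6.9997$)
$2051 + k = 2051 - \frac{21545}{3078} = \frac{6291433}{3078}$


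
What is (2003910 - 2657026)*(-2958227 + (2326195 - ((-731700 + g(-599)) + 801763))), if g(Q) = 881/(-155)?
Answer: 71074593697904/155 ≈ 4.5855e+11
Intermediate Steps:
g(Q) = -881/155 (g(Q) = 881*(-1/155) = -881/155)
(2003910 - 2657026)*(-2958227 + (2326195 - ((-731700 + g(-599)) + 801763))) = (2003910 - 2657026)*(-2958227 + (2326195 - ((-731700 - 881/155) + 801763))) = -653116*(-2958227 + (2326195 - (-113414381/155 + 801763))) = -653116*(-2958227 + (2326195 - 1*10858884/155)) = -653116*(-2958227 + (2326195 - 10858884/155)) = -653116*(-2958227 + 349701341/155) = -653116*(-108823844/155) = 71074593697904/155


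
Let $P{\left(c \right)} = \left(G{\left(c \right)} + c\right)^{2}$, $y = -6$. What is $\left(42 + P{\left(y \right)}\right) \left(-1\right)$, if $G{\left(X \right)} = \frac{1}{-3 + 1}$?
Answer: $- \frac{337}{4} \approx -84.25$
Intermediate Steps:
$G{\left(X \right)} = - \frac{1}{2}$ ($G{\left(X \right)} = \frac{1}{-2} = - \frac{1}{2}$)
$P{\left(c \right)} = \left(- \frac{1}{2} + c\right)^{2}$
$\left(42 + P{\left(y \right)}\right) \left(-1\right) = \left(42 + \frac{\left(-1 + 2 \left(-6\right)\right)^{2}}{4}\right) \left(-1\right) = \left(42 + \frac{\left(-1 - 12\right)^{2}}{4}\right) \left(-1\right) = \left(42 + \frac{\left(-13\right)^{2}}{4}\right) \left(-1\right) = \left(42 + \frac{1}{4} \cdot 169\right) \left(-1\right) = \left(42 + \frac{169}{4}\right) \left(-1\right) = \frac{337}{4} \left(-1\right) = - \frac{337}{4}$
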